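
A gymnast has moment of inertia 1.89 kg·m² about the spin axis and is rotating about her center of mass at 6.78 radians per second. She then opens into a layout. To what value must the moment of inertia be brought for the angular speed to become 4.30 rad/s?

Angular momentum about the spin axis is conserved since the torque about it is zero.
I₂ = I₁ω₁ / ω₂ = (1.89)(6.78) / (4.30) = 2.980 kg·m².

I₂ ≈ 2.98 kg·m²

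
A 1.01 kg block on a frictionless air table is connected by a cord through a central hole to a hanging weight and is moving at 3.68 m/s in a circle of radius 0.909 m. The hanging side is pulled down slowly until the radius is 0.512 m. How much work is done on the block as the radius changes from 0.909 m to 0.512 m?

The only horizontal force on the mass is along the cord (radial), so it exerts no torque about the hole and angular momentum m v r is conserved.
v₂ = v₁ r₁ / r₂ = (3.68)(0.909) / (0.512) = 6.533 m/s.
W = ΔKE = ½m(v₂² − v₁²) = 14.72 J.

W ≈ 14.7 J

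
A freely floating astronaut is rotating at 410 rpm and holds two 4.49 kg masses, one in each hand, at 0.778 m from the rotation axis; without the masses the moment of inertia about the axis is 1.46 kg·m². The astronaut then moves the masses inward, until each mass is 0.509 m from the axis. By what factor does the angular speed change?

ω₂/ω₁ ≈ 1.82

No external torque acts about the spin axis, so angular momentum is conserved.
I₁ = 1.46 + 2(4.49)(0.778)² = 6.895 kg·m²; I₂ = 1.46 + 2(4.49)(0.509)² = 3.787 kg·m².
ω₂/ω₁ = I₁/I₂ = 6.895 / 3.787 = 1.821.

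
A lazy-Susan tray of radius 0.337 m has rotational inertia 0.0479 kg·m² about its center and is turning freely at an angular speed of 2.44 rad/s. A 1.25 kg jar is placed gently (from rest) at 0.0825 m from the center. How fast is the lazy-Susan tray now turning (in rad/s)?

The added mass arrives with no angular momentum about the center, and any external torque about the center is negligible, so the system's angular momentum is conserved.
Added inertia Σmr² = (1.25)(0.0825)² = 0.008508 kg·m²; I_f = 0.04790 + 0.008508 = 0.05641 kg·m².
ω_f = I_p ω_i / I_f = (0.04790)(2.44) / 0.05641 = 2.072 rad/s.

ω_f ≈ 2.07 rad/s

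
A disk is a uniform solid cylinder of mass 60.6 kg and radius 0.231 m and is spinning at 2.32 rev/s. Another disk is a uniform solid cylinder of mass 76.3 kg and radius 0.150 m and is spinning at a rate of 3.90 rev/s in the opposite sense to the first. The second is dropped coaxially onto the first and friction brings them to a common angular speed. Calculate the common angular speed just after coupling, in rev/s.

No external torque acts about the common axis, so total angular momentum is conserved.
Moments of inertia: I_A = ½(60.6)(0.231)² = 1.617 kg·m²; I_B = ½(76.3)(0.150)² = 0.8584 kg·m².
Taking A's sense as positive: L = (1.617)(2.32) − (0.8584)(3.90) = 0.4034 kg·m²·rev/s.
Combined I = 1.617 + 0.8584 = 2.475 kg·m².
ω_f = L / I = 0.4034 / 2.475 = 0.1630 rev/s.

|ω_f| ≈ 0.163 rev/s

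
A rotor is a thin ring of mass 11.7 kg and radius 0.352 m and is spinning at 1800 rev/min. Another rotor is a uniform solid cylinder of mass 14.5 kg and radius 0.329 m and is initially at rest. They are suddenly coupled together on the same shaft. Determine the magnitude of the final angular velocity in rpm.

No external torque acts about the common axis, so total angular momentum is conserved.
Moments of inertia: I_A = (11.7)(0.352)² = 1.450 kg·m²; I_B = ½(14.5)(0.329)² = 0.7847 kg·m².
Taking A's sense as positive: L = (1.450)(1800) = 2609 kg·m²·rpm.
Combined I = 1.450 + 0.7847 = 2.234 kg·m².
ω_f = L / I = 2609 / 2.234 = 1168 rpm.

|ω_f| ≈ 1170 rpm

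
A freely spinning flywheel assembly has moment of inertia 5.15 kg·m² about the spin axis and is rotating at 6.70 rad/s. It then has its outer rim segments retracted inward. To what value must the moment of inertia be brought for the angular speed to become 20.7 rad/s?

Angular momentum about the spin axis is conserved since the torque about it is zero.
I₂ = I₁ω₁ / ω₂ = (5.15)(6.70) / (20.7) = 1.667 kg·m².

I₂ ≈ 1.67 kg·m²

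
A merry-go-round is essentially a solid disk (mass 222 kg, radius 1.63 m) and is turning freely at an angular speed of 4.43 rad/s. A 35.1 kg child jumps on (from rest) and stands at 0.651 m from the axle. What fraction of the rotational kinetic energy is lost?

fraction ≈ 0.0480

The added mass arrives with no angular momentum about the axle, and any external torque about the axle is negligible, so the system's angular momentum is conserved.
I_p = ½(222)(1.63)² = 294.9 kg·m².
Added inertia Σmr² = (35.1)(0.651)² = 14.88 kg·m²; I_f = 294.9 + 14.88 = 309.8 kg·m².
ω_f = I_p ω_i / I_f = (294.9)(4.43) / 309.8 = 4.217 rad/s.
KE_i = ½(294.9)(4.430 rad/s)² = 2894 J; KE_f = ½(309.8)(4.217)² = 2755 J.
Fraction lost = 0.04802.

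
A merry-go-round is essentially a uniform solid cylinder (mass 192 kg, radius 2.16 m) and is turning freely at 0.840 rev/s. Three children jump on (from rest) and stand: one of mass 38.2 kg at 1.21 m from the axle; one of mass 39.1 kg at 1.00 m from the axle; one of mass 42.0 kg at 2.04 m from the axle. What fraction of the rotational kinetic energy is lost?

The added mass arrives with no angular momentum about the axle, and any external torque about the axle is negligible, so the system's angular momentum is conserved.
I_p = ½(192)(2.16)² = 447.9 kg·m².
Added inertia Σmr² = (38.2)(1.21)² + (39.1)(1.00)² + (42.0)(2.04)² = 269.8 kg·m²; I_f = 447.9 + 269.8 = 717.7 kg·m².
ω_f = I_p ω_i / I_f = (447.9)(0.840) / 717.7 = 0.5242 rev/s.
KE_i = ½(447.9)(5.278 rad/s)² = 6238 J; KE_f = ½(717.7)(3.294)² = 3893 J.
Fraction lost = 0.3759.

fraction ≈ 0.376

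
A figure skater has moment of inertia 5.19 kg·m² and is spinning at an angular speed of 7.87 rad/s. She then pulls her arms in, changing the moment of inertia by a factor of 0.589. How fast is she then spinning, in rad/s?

No external torque acts about the spin axis, so angular momentum is conserved.
I₂ = 0.589 × 5.19 = 3.057 kg·m².
ω₂ = I₁ω₁ / I₂ = (5.190)(7.87 rad/s) / (3.057) = 13.36 rad/s.

ω₂ ≈ 13.4 rad/s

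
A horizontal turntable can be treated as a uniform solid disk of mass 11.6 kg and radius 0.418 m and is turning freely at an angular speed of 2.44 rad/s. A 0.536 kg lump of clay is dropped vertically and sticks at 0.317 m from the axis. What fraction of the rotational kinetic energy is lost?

fraction ≈ 0.0505

The added mass arrives with no angular momentum about the axis, and any external torque about the axis is negligible, so the system's angular momentum is conserved.
I_p = ½(11.6)(0.418)² = 1.013 kg·m².
Added inertia Σmr² = (0.536)(0.317)² = 0.05386 kg·m²; I_f = 1.013 + 0.05386 = 1.067 kg·m².
ω_f = I_p ω_i / I_f = (1.013)(2.44) / 1.067 = 2.317 rad/s.
KE_i = ½(1.013)(2.440 rad/s)² = 3.017 J; KE_f = ½(1.067)(2.317)² = 2.864 J.
Fraction lost = 0.05047.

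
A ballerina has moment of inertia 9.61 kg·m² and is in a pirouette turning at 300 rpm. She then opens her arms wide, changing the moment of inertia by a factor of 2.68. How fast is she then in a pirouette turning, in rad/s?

ω₂ ≈ 11.7 rad/s

With no external torque about the axis, L is conserved: I₁ω₁ = I₂ω₂.
I₂ = 2.68 × 9.61 = 25.75 kg·m².
ω₂ = I₁ω₁ / I₂ = (9.610)(300 rpm) / (25.75) = 111.9 rpm = 11.72 rad/s.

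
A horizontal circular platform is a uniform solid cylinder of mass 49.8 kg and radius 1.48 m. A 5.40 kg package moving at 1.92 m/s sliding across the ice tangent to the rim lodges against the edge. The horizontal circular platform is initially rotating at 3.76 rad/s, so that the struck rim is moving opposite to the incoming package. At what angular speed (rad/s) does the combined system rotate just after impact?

About the central axle the impulsive forces during the collision are internal, so angular momentum about that axis is conserved.
I_p = ½(49.8)(1.48)² = 54.54 kg·m². Taking the sense of the package's angular momentum as positive, L_{package} = m v R = (5.40)(1.92)(1.48) = 15.34 kg·m²/s.
L_i = −I_p ω_p + m v R = −(54.54)(3.76) + 15.34 = -189.7 kg·m²/s.
After sticking, I_f = I_p + m R² = 54.54 + (5.40)(1.48)² = 66.37 kg·m².
ω_f = L_i / I_f = -189.7 / 66.37 = -2.859 rad/s.

|ω_f| ≈ 2.86 rad/s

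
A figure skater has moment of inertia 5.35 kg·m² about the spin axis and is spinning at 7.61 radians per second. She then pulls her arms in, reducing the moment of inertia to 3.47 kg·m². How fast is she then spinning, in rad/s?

Angular momentum about the spin axis is conserved since the torque about it is zero.
ω₂ = I₁ω₁ / I₂ = (5.350)(7.61 rad/s) / (3.470) = 11.73 rad/s.

ω₂ ≈ 11.7 rad/s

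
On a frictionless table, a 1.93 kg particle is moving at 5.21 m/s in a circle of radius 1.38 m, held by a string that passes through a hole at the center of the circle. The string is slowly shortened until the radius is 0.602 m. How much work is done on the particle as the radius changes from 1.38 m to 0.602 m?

Central (radial) force ⇒ zero torque about the center ⇒ m v r is constant.
v₂ = v₁ r₁ / r₂ = (5.21)(1.38) / (0.602) = 11.94 m/s.
W = ΔKE = ½m(v₂² − v₁²) = 111.5 J.

W ≈ 111 J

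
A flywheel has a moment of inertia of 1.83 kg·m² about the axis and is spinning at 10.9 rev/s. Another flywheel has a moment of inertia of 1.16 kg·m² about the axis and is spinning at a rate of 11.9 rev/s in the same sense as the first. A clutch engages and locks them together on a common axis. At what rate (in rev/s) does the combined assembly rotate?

The coupling torques are internal; angular momentum about the shared axis is conserved.
Taking A's sense as positive: L = (1.830)(10.9) + (1.160)(11.9) = 33.75 kg·m²·rev/s.
Combined I = 1.830 + 1.160 = 2.990 kg·m².
ω_f = L / I = 33.75 / 2.990 = 11.29 rev/s.

|ω_f| ≈ 11.3 rev/s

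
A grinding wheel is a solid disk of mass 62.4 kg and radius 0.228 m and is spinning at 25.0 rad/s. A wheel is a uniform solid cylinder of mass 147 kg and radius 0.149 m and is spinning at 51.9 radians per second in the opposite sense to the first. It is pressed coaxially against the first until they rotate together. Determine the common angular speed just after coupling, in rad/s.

No external torque acts about the common axis, so total angular momentum is conserved.
Moments of inertia: I_A = ½(62.4)(0.228)² = 1.622 kg·m²; I_B = ½(147)(0.149)² = 1.632 kg·m².
Taking A's sense as positive: L = (1.622)(25.0) − (1.632)(51.9) = -44.14 kg·m²·rad/s.
Combined I = 1.622 + 1.632 = 3.254 kg·m².
ω_f = L / I = -44.14 / 3.254 = -13.57 rad/s.

|ω_f| ≈ 13.6 rad/s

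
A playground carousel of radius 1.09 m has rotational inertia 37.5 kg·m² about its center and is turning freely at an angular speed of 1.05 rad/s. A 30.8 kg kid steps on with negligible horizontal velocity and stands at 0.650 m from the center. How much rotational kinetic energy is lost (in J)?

The added mass arrives with no angular momentum about the center, and any external torque about the center is negligible, so the system's angular momentum is conserved.
Added inertia Σmr² = (30.8)(0.650)² = 13.01 kg·m²; I_f = 37.50 + 13.01 = 50.51 kg·m².
ω_f = I_p ω_i / I_f = (37.50)(1.05) / 50.51 = 0.7795 rad/s.
KE_i = ½(37.50)(1.050 rad/s)² = 20.67 J; KE_f = ½(50.51)(0.7795)² = 15.35 J.

energy lost ≈ 5.33 J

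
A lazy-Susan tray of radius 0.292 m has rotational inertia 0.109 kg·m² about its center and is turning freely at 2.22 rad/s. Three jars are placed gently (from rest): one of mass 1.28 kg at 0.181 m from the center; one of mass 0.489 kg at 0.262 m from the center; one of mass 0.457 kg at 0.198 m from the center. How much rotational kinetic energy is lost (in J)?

The added mass arrives with no angular momentum about the center, and any external torque about the center is negligible, so the system's angular momentum is conserved.
Added inertia Σmr² = (1.28)(0.181)² + (0.489)(0.262)² + (0.457)(0.198)² = 0.09342 kg·m²; I_f = 0.1090 + 0.09342 = 0.2024 kg·m².
ω_f = I_p ω_i / I_f = (0.1090)(2.22) / 0.2024 = 1.195 rad/s.
KE_i = ½(0.1090)(2.220 rad/s)² = 0.2686 J; KE_f = ½(0.2024)(1.195)² = 0.1446 J.

energy lost ≈ 0.124 J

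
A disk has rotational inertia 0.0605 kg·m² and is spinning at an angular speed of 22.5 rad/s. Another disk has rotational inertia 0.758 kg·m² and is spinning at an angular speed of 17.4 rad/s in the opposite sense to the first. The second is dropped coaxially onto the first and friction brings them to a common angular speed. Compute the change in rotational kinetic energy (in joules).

The coupling torques are internal; angular momentum about the shared axis is conserved.
Taking A's sense as positive: L = (0.06050)(22.5) − (0.7580)(17.4) = -11.83 kg·m²·rad/s.
Combined I = 0.06050 + 0.7580 = 0.8185 kg·m².
ω_f = L / I = -11.83 / 0.8185 = -14.45 rad/s.
KE_i = ½ΣIω² = 130.1 J; KE_f = ½(0.8185)(14.45)² = 85.46 J.

ΔKE ≈ -44.6 J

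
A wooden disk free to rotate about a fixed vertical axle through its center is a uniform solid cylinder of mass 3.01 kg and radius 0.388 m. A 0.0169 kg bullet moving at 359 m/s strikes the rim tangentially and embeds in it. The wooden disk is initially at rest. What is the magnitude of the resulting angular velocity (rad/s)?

The axle reaction passes through the axle and exerts no torque about it; angular momentum about the axle is conserved through the impact.
I_p = ½(3.01)(0.388)² = 0.2266 kg·m². Taking the sense of the bullet's angular momentum as positive, L_{bullet} = m v R = (0.0169)(359)(0.388) = 2.354 kg·m²/s.
L_i = 0 + 2.354 = 2.354 kg·m²/s.
After sticking, I_f = I_p + m R² = 0.2266 + (0.0169)(0.388)² = 0.2291 kg·m².
ω_f = L_i / I_f = 2.354 / 0.2291 = 10.27 rad/s.

|ω_f| ≈ 10.3 rad/s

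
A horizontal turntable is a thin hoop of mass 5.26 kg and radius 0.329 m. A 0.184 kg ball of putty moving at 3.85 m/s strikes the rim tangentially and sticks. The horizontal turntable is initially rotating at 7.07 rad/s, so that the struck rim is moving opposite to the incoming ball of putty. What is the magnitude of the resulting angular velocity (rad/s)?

|ω_f| ≈ 6.44 rad/s

The axle reaction passes through the axle and exerts no torque about it; angular momentum about the axle is conserved through the impact.
I_p = (5.26)(0.329)² = 0.5693 kg·m². Taking the sense of the ball of putty's angular momentum as positive, L_{ball} = m v R = (0.184)(3.85)(0.329) = 0.2331 kg·m²/s.
L_i = −I_p ω_p + m v R = −(0.5693)(7.07) + 0.2331 = -3.792 kg·m²/s.
After sticking, I_f = I_p + m R² = 0.5693 + (0.184)(0.329)² = 0.5893 kg·m².
ω_f = L_i / I_f = -3.792 / 0.5893 = -6.436 rad/s.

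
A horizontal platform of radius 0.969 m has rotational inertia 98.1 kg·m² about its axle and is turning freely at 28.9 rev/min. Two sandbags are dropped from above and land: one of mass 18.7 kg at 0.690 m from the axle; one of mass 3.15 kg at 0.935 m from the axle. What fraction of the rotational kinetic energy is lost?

The added mass arrives with no angular momentum about the axle, and any external torque about the axle is negligible, so the system's angular momentum is conserved.
Added inertia Σmr² = (18.7)(0.690)² + (3.15)(0.935)² = 11.66 kg·m²; I_f = 98.10 + 11.66 = 109.8 kg·m².
ω_f = I_p ω_i / I_f = (98.10)(28.9) / 109.8 = 25.83 rpm.
KE_i = ½(98.10)(3.026 rad/s)² = 449.3 J; KE_f = ½(109.8)(2.705)² = 401.5 J.
Fraction lost = 0.1062.

fraction ≈ 0.106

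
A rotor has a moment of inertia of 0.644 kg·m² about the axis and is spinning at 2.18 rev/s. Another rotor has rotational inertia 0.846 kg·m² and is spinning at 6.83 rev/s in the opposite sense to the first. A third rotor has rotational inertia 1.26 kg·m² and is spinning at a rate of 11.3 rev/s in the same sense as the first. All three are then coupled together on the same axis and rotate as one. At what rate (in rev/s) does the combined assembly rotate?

|ω_f| ≈ 3.59 rev/s

The coupling torques are internal; angular momentum about the shared axis is conserved.
Taking A's sense as positive: L = (0.6440)(2.18) − (0.8460)(6.83) + (1.260)(11.3) = 9.864 kg·m²·rev/s.
Combined I = 0.6440 + 0.8460 + 1.260 = 2.750 kg·m².
ω_f = L / I = 9.864 / 2.750 = 3.587 rev/s.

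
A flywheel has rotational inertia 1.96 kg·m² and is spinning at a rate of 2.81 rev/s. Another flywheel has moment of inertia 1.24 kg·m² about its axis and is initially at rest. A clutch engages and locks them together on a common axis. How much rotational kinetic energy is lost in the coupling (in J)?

ΔKE lost ≈ 118 J

No external torque acts about the common axis, so total angular momentum is conserved.
Taking A's sense as positive: L = (1.960)(2.81) = 5.508 kg·m²·rev/s.
Combined I = 1.960 + 1.240 = 3.200 kg·m².
ω_f = L / I = 5.508 / 3.200 = 1.721 rev/s.
KE_i = ½ΣIω² = 305.5 J; KE_f = ½(3.200)(10.81)² = 187.1 J.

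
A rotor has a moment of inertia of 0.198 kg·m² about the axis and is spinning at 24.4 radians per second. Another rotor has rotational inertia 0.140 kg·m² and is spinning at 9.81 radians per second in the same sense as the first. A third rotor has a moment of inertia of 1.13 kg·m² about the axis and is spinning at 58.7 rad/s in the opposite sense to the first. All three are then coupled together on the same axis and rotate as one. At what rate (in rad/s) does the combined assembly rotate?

|ω_f| ≈ 41.0 rad/s

No external torque acts about the common axis, so total angular momentum is conserved.
Taking A's sense as positive: L = (0.1980)(24.4) + (0.1400)(9.81) − (1.130)(58.7) = -60.13 kg·m²·rad/s.
Combined I = 0.1980 + 0.1400 + 1.130 = 1.468 kg·m².
ω_f = L / I = -60.13 / 1.468 = -40.96 rad/s.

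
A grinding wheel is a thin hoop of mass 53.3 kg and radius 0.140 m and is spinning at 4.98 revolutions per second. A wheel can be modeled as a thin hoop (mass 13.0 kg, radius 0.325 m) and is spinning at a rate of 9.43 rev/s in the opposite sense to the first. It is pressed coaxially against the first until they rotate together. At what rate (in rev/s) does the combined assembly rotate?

No external torque acts about the common axis, so total angular momentum is conserved.
Moments of inertia: I_A = (53.3)(0.140)² = 1.045 kg·m²; I_B = (13.0)(0.325)² = 1.373 kg·m².
Taking A's sense as positive: L = (1.045)(4.98) − (1.373)(9.43) = -7.746 kg·m²·rev/s.
Combined I = 1.045 + 1.373 = 2.418 kg·m².
ω_f = L / I = -7.746 / 2.418 = -3.204 rev/s.

|ω_f| ≈ 3.20 rev/s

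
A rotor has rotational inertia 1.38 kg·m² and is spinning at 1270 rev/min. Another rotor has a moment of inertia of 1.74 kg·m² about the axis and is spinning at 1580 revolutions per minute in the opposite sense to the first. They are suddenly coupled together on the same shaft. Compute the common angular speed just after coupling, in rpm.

No external torque acts about the common axis, so total angular momentum is conserved.
Taking A's sense as positive: L = (1.380)(1270) − (1.740)(1580) = -996.6 kg·m²·rpm.
Combined I = 1.380 + 1.740 = 3.120 kg·m².
ω_f = L / I = -996.6 / 3.120 = -319.4 rpm.

|ω_f| ≈ 319 rpm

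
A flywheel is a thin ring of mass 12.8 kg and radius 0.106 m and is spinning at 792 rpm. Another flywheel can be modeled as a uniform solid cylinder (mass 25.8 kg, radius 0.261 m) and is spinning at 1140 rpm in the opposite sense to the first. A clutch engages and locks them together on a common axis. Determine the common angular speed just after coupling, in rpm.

|ω_f| ≈ 868 rpm

No external torque acts about the common axis, so total angular momentum is conserved.
Moments of inertia: I_A = (12.8)(0.106)² = 0.1438 kg·m²; I_B = ½(25.8)(0.261)² = 0.8788 kg·m².
Taking A's sense as positive: L = (0.1438)(792) − (0.8788)(1140) = -887.9 kg·m²·rpm.
Combined I = 0.1438 + 0.8788 = 1.023 kg·m².
ω_f = L / I = -887.9 / 1.023 = -868.3 rpm.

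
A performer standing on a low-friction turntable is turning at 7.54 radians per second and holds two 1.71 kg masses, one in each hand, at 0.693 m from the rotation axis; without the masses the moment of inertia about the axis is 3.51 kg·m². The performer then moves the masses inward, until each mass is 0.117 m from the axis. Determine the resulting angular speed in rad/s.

ω₂ ≈ 10.9 rad/s

With no external torque about the axis, L is conserved: I₁ω₁ = I₂ω₂.
I₁ = 3.51 + 2(1.71)(0.693)² = 5.152 kg·m²; I₂ = 3.51 + 2(1.71)(0.117)² = 3.557 kg·m².
ω₂ = I₁ω₁ / I₂ = (5.152)(7.54 rad/s) / (3.557) = 10.92 rad/s.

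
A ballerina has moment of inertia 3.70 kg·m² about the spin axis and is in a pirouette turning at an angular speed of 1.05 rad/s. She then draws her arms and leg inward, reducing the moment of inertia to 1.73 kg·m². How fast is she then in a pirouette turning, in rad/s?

With no external torque about the axis, L is conserved: I₁ω₁ = I₂ω₂.
ω₂ = I₁ω₁ / I₂ = (3.700)(1.05 rad/s) / (1.730) = 2.246 rad/s.

ω₂ ≈ 2.25 rad/s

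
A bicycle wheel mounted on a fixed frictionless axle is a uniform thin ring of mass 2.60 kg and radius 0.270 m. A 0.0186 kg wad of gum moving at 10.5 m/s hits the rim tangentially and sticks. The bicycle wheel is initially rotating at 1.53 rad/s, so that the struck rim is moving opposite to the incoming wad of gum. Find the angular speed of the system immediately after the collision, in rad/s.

About the axle the impulsive forces during the collision are internal, so angular momentum about that axis is conserved.
I_p = (2.60)(0.270)² = 0.1895 kg·m². Taking the sense of the wad of gum's angular momentum as positive, L_{wad} = m v R = (0.0186)(10.5)(0.270) = 0.05273 kg·m²/s.
L_i = −I_p ω_p + m v R = −(0.1895)(1.53) + 0.05273 = -0.2373 kg·m²/s.
After sticking, I_f = I_p + m R² = 0.1895 + (0.0186)(0.270)² = 0.1909 kg·m².
ω_f = L_i / I_f = -0.2373 / 0.1909 = -1.243 rad/s.

|ω_f| ≈ 1.24 rad/s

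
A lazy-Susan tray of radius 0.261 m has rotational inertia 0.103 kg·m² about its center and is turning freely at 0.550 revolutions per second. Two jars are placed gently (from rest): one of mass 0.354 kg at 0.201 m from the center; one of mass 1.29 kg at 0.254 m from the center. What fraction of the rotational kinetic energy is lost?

No external torque acts about the center; L_before = L_after.
Added inertia Σmr² = (0.354)(0.201)² + (1.29)(0.254)² = 0.09753 kg·m²; I_f = 0.1030 + 0.09753 = 0.2005 kg·m².
ω_f = I_p ω_i / I_f = (0.1030)(0.550) / 0.2005 = 0.2825 rev/s.
KE_i = ½(0.1030)(3.456 rad/s)² = 0.6150 J; KE_f = ½(0.2005)(1.775)² = 0.3159 J.
Fraction lost = 0.4864.

fraction ≈ 0.486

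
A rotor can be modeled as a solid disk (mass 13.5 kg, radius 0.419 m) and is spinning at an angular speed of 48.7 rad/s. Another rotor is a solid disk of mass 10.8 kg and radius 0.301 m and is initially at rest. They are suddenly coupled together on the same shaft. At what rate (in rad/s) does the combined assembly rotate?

The coupling torques are internal; angular momentum about the shared axis is conserved.
Moments of inertia: I_A = ½(13.5)(0.419)² = 1.185 kg·m²; I_B = ½(10.8)(0.301)² = 0.4892 kg·m².
Taking A's sense as positive: L = (1.185)(48.7) = 57.71 kg·m²·rad/s.
Combined I = 1.185 + 0.4892 = 1.674 kg·m².
ω_f = L / I = 57.71 / 1.674 = 34.47 rad/s.

|ω_f| ≈ 34.5 rad/s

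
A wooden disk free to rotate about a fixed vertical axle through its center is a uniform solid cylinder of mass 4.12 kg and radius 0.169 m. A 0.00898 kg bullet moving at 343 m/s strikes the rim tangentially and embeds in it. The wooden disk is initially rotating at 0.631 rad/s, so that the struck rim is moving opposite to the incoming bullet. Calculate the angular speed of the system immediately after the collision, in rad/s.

|ω_f| ≈ 8.18 rad/s

About the axle the impulsive forces during the collision are internal, so angular momentum about that axis is conserved.
I_p = ½(4.12)(0.169)² = 0.05884 kg·m². Taking the sense of the bullet's angular momentum as positive, L_{bullet} = m v R = (0.00898)(343)(0.169) = 0.5205 kg·m²/s.
L_i = −I_p ω_p + m v R = −(0.05884)(0.631) + 0.5205 = 0.4834 kg·m²/s.
After sticking, I_f = I_p + m R² = 0.05884 + (0.00898)(0.169)² = 0.05909 kg·m².
ω_f = L_i / I_f = 0.4834 / 0.05909 = 8.181 rad/s.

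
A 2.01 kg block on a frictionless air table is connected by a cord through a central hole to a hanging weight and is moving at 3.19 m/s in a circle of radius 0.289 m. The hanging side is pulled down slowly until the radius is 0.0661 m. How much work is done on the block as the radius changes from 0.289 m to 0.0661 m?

Central (radial) force ⇒ zero torque about the center ⇒ m v r is constant.
v₂ = v₁ r₁ / r₂ = (3.19)(0.289) / (0.0661) = 13.95 m/s.
W = ΔKE = ½m(v₂² − v₁²) = 185.3 J.

W ≈ 185 J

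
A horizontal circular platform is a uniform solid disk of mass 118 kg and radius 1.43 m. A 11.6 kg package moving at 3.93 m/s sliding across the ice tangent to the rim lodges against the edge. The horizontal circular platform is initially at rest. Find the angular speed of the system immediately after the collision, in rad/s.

About the central axle the impulsive forces during the collision are internal, so angular momentum about that axis is conserved.
I_p = ½(118)(1.43)² = 120.6 kg·m². Taking the sense of the package's angular momentum as positive, L_{package} = m v R = (11.6)(3.93)(1.43) = 65.19 kg·m²/s.
L_i = 0 + 65.19 = 65.19 kg·m²/s.
After sticking, I_f = I_p + m R² = 120.6 + (11.6)(1.43)² = 144.4 kg·m².
ω_f = L_i / I_f = 65.19 / 144.4 = 0.4516 rad/s.

|ω_f| ≈ 0.452 rad/s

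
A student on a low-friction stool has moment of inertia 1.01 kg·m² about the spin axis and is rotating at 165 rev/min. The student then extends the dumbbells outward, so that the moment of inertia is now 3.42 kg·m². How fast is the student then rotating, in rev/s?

ω₂ ≈ 0.812 rev/s

No external torque acts about the spin axis, so angular momentum is conserved.
ω₂ = I₁ω₁ / I₂ = (1.010)(165 rpm) / (3.420) = 48.73 rpm = 0.8121 rev/s.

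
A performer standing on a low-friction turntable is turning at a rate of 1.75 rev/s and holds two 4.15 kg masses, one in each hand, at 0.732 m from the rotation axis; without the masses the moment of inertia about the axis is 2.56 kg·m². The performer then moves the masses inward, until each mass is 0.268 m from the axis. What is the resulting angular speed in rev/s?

Angular momentum about the spin axis is conserved since the torque about it is zero.
I₁ = 2.56 + 2(4.15)(0.732)² = 7.007 kg·m²; I₂ = 2.56 + 2(4.15)(0.268)² = 3.156 kg·m².
ω₂ = I₁ω₁ / I₂ = (7.007)(1.75 rev/s) / (3.156) = 3.885 rev/s.

ω₂ ≈ 3.89 rev/s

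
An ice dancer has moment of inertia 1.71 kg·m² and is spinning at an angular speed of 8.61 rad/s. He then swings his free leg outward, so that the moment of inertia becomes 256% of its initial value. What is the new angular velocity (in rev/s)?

ω₂ ≈ 0.535 rev/s

No external torque acts about the spin axis, so angular momentum is conserved.
I₂ = 2.56 × 1.71 = 4.378 kg·m².
ω₂ = I₁ω₁ / I₂ = (1.710)(8.61 rad/s) / (4.378) = 3.363 rad/s = 0.5353 rev/s.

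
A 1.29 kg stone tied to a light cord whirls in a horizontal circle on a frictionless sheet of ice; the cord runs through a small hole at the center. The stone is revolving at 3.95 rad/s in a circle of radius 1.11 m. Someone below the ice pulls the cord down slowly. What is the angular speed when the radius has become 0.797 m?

No torque about the axis ⇒ m r₁² ω₁ = m r₂² ω₂.
ω₂ = ω₁ (r₁/r₂)² = (3.95)(1.11/0.797)² = 7.662 rad/s.

ω₂ ≈ 7.66 rad/s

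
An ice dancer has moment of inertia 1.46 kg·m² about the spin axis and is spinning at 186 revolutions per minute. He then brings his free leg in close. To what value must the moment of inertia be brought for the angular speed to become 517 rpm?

I₂ ≈ 0.525 kg·m²

Angular momentum about the spin axis is conserved since the torque about it is zero.
I₂ = I₁ω₁ / ω₂ = (1.46)(186) / (517) = 0.5253 kg·m².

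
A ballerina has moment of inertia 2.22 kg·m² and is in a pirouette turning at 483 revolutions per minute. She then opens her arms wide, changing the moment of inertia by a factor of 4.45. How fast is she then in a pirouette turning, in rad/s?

No external torque acts about the spin axis, so angular momentum is conserved.
I₂ = 4.45 × 2.22 = 9.879 kg·m².
ω₂ = I₁ω₁ / I₂ = (2.220)(483 rpm) / (9.879) = 108.5 rpm = 11.37 rad/s.

ω₂ ≈ 11.4 rad/s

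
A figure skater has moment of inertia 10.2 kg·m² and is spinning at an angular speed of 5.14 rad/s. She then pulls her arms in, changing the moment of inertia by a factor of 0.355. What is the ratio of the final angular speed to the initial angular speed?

No external torque acts about the spin axis, so angular momentum is conserved.
I₂ = 0.355 × 10.2 = 3.621 kg·m².
ω₂/ω₁ = I₁/I₂ = 10.20 / 3.621 = 2.817.

ω₂/ω₁ ≈ 2.82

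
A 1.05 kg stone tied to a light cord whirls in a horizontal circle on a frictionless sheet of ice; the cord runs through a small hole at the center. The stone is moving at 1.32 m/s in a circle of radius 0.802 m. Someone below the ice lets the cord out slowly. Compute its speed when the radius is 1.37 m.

v₂ ≈ 0.773 m/s

Central (radial) force ⇒ zero torque about the center ⇒ m v r is constant.
v₂ = v₁ r₁ / r₂ = (1.32)(0.802) / (1.37) = 0.7727 m/s.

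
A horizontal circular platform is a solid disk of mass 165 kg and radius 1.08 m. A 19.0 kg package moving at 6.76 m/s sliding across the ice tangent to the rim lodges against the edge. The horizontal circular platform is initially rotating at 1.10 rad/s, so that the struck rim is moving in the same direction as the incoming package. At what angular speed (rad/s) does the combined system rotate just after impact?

|ω_f| ≈ 2.07 rad/s

About the central axle the impulsive forces during the collision are internal, so angular momentum about that axis is conserved.
I_p = ½(165)(1.08)² = 96.23 kg·m². Taking the sense of the package's angular momentum as positive, L_{package} = m v R = (19.0)(6.76)(1.08) = 138.7 kg·m²/s.
L_i = +I_p ω_p + m v R = +(96.23)(1.10) + 138.7 = 244.6 kg·m²/s.
After sticking, I_f = I_p + m R² = 96.23 + (19.0)(1.08)² = 118.4 kg·m².
ω_f = L_i / I_f = 244.6 / 118.4 = 2.066 rad/s.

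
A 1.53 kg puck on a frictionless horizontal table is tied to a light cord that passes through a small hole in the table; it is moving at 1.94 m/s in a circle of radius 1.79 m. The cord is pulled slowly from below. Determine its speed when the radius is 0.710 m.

The only horizontal force on the mass is along the cord (radial), so it exerts no torque about the hole and angular momentum m v r is conserved.
v₂ = v₁ r₁ / r₂ = (1.94)(1.79) / (0.710) = 4.891 m/s.

v₂ ≈ 4.89 m/s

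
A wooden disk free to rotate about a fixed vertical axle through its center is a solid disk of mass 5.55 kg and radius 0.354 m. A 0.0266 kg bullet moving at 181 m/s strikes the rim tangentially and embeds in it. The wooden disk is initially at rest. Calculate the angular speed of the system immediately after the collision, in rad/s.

|ω_f| ≈ 4.85 rad/s

About the axle the impulsive forces during the collision are internal, so angular momentum about that axis is conserved.
I_p = ½(5.55)(0.354)² = 0.3478 kg·m². Taking the sense of the bullet's angular momentum as positive, L_{bullet} = m v R = (0.0266)(181)(0.354) = 1.704 kg·m²/s.
L_i = 0 + 1.704 = 1.704 kg·m²/s.
After sticking, I_f = I_p + m R² = 0.3478 + (0.0266)(0.354)² = 0.3511 kg·m².
ω_f = L_i / I_f = 1.704 / 0.3511 = 4.855 rad/s.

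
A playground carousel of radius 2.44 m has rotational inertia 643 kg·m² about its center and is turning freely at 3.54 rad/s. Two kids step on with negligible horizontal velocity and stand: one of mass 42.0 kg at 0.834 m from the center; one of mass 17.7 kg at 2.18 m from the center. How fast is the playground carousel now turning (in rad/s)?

No external torque acts about the center; L_before = L_after.
Added inertia Σmr² = (42.0)(0.834)² + (17.7)(2.18)² = 113.3 kg·m²; I_f = 643.0 + 113.3 = 756.3 kg·m².
ω_f = I_p ω_i / I_f = (643.0)(3.54) / 756.3 = 3.010 rad/s.

ω_f ≈ 3.01 rad/s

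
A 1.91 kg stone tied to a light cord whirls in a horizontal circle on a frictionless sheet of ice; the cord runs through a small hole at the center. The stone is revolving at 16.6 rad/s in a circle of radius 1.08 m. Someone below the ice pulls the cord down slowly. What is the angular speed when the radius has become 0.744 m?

ω₂ ≈ 35.0 rad/s

No torque about the axis ⇒ m r₁² ω₁ = m r₂² ω₂.
ω₂ = ω₁ (r₁/r₂)² = (16.6)(1.08/0.744)² = 34.98 rad/s.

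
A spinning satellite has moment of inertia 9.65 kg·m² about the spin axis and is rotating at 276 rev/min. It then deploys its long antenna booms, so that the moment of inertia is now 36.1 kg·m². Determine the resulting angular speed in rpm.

ω₂ ≈ 73.8 rpm

With no external torque about the axis, L is conserved: I₁ω₁ = I₂ω₂.
ω₂ = I₁ω₁ / I₂ = (9.650)(276 rpm) / (36.10) = 73.78 rpm.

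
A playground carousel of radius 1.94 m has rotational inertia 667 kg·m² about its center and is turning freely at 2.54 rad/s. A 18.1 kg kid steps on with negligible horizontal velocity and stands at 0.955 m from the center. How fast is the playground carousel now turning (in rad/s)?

ω_f ≈ 2.48 rad/s

The added mass arrives with no angular momentum about the center, and any external torque about the center is negligible, so the system's angular momentum is conserved.
Added inertia Σmr² = (18.1)(0.955)² = 16.51 kg·m²; I_f = 667.0 + 16.51 = 683.5 kg·m².
ω_f = I_p ω_i / I_f = (667.0)(2.54) / 683.5 = 2.479 rad/s.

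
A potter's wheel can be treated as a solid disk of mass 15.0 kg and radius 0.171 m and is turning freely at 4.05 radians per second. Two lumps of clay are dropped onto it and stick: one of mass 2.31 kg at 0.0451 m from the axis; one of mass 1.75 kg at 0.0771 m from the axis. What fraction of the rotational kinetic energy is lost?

No external torque acts about the axis; L_before = L_after.
I_p = ½(15.0)(0.171)² = 0.2193 kg·m².
Added inertia Σmr² = (2.31)(0.0451)² + (1.75)(0.0771)² = 0.01510 kg·m²; I_f = 0.2193 + 0.01510 = 0.2344 kg·m².
ω_f = I_p ω_i / I_f = (0.2193)(4.05) / 0.2344 = 3.789 rad/s.
KE_i = ½(0.2193)(4.050 rad/s)² = 1.799 J; KE_f = ½(0.2344)(3.789)² = 1.683 J.
Fraction lost = 0.06442.

fraction ≈ 0.0644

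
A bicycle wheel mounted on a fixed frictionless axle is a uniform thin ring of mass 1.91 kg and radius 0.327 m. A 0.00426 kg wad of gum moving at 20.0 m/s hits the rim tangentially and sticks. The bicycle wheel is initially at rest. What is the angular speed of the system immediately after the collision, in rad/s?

|ω_f| ≈ 0.136 rad/s

The axle reaction passes through the axle and exerts no torque about it; angular momentum about the axle is conserved through the impact.
I_p = (1.91)(0.327)² = 0.2042 kg·m². Taking the sense of the wad of gum's angular momentum as positive, L_{wad} = m v R = (0.00426)(20.0)(0.327) = 0.02786 kg·m²/s.
L_i = 0 + 0.02786 = 0.02786 kg·m²/s.
After sticking, I_f = I_p + m R² = 0.2042 + (0.00426)(0.327)² = 0.2047 kg·m².
ω_f = L_i / I_f = 0.02786 / 0.2047 = 0.1361 rad/s.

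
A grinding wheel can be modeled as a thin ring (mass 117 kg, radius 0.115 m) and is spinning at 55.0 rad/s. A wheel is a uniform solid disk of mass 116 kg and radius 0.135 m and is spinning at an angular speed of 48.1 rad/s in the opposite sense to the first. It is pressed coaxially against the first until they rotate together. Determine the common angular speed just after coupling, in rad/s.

No external torque acts about the common axis, so total angular momentum is conserved.
Moments of inertia: I_A = (117)(0.115)² = 1.547 kg·m²; I_B = ½(116)(0.135)² = 1.057 kg·m².
Taking A's sense as positive: L = (1.547)(55.0) − (1.057)(48.1) = 34.26 kg·m²·rad/s.
Combined I = 1.547 + 1.057 = 2.604 kg·m².
ω_f = L / I = 34.26 / 2.604 = 13.15 rad/s.

|ω_f| ≈ 13.2 rad/s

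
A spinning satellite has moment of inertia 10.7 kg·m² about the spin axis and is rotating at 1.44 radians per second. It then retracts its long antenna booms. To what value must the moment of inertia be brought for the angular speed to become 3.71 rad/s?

With no external torque about the axis, L is conserved: I₁ω₁ = I₂ω₂.
I₂ = I₁ω₁ / ω₂ = (10.7)(1.44) / (3.71) = 4.153 kg·m².

I₂ ≈ 4.15 kg·m²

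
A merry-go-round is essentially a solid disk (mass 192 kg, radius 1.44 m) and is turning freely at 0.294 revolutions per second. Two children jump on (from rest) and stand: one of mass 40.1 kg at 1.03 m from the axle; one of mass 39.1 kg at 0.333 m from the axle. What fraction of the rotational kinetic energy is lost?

fraction ≈ 0.191

No external torque acts about the axle; L_before = L_after.
I_p = ½(192)(1.44)² = 199.1 kg·m².
Added inertia Σmr² = (40.1)(1.03)² + (39.1)(0.333)² = 46.88 kg·m²; I_f = 199.1 + 46.88 = 245.9 kg·m².
ω_f = I_p ω_i / I_f = (199.1)(0.294) / 245.9 = 0.2380 rev/s.
KE_i = ½(199.1)(1.847 rad/s)² = 339.6 J; KE_f = ½(245.9)(1.495)² = 274.9 J.
Fraction lost = 0.1906.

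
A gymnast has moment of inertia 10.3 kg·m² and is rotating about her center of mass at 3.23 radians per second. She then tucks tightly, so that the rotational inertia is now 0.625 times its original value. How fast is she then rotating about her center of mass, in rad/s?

Angular momentum about the spin axis is conserved since the torque about it is zero.
I₂ = 0.625 × 10.3 = 6.438 kg·m².
ω₂ = I₁ω₁ / I₂ = (10.30)(3.23 rad/s) / (6.438) = 5.168 rad/s.

ω₂ ≈ 5.17 rad/s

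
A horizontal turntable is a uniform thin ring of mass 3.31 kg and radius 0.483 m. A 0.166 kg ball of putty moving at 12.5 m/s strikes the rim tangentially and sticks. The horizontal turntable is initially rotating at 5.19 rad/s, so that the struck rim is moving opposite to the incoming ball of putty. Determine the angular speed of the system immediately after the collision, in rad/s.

|ω_f| ≈ 3.71 rad/s

The axle reaction passes through the axle and exerts no torque about it; angular momentum about the axle is conserved through the impact.
I_p = (3.31)(0.483)² = 0.7722 kg·m². Taking the sense of the ball of putty's angular momentum as positive, L_{ball} = m v R = (0.166)(12.5)(0.483) = 1.002 kg·m²/s.
L_i = −I_p ω_p + m v R = −(0.7722)(5.19) + 1.002 = -3.005 kg·m²/s.
After sticking, I_f = I_p + m R² = 0.7722 + (0.166)(0.483)² = 0.8109 kg·m².
ω_f = L_i / I_f = -3.005 / 0.8109 = -3.706 rad/s.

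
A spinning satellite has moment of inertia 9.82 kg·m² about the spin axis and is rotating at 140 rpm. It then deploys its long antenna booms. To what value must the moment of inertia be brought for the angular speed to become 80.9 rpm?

I₂ ≈ 17.0 kg·m²

No external torque acts about the spin axis, so angular momentum is conserved.
I₂ = I₁ω₁ / ω₂ = (9.82)(140) / (80.9) = 16.99 kg·m².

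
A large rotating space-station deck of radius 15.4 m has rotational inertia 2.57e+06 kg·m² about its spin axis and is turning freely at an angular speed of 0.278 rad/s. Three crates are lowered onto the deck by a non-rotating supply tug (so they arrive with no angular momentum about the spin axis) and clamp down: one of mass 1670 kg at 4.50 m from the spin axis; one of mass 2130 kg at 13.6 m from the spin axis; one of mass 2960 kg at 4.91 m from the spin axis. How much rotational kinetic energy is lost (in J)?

No external torque acts about the spin axis; L_before = L_after.
Added inertia Σmr² = (1670)(4.50)² + (2130)(13.6)² + (2960)(4.91)² = 4.991e+05 kg·m²; I_f = 2.570e+06 + 4.991e+05 = 3.069e+06 kg·m².
ω_f = I_p ω_i / I_f = (2.570e+06)(0.278) / 3.069e+06 = 0.2328 rad/s.
KE_i = ½(2.570e+06)(0.2780 rad/s)² = 99310 J; KE_f = ½(3.069e+06)(0.2328)² = 83160 J.

energy lost ≈ 16200 J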